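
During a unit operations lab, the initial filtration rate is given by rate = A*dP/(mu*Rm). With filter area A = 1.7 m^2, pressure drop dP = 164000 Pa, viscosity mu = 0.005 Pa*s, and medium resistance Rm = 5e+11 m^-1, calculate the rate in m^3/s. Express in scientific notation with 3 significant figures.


rate = A * dP / (mu * Rm)
rate = 1.7 * 164000 / (0.005 * 5e+11)
rate = 278800.0 / 2.500e+09
rate = 1.12e-04 m^3/s


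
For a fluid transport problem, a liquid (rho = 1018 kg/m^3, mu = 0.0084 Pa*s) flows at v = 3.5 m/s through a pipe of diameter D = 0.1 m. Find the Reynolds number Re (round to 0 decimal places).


Re = rho * v * D / mu
Re = 1018 * 3.5 * 0.1 / 0.0084
Re = 356.3 / 0.0084
Re = 42417


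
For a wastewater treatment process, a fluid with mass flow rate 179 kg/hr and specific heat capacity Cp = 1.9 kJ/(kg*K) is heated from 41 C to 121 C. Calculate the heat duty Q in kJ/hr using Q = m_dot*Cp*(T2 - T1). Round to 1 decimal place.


Q = m_dot * Cp * (T2 - T1)
Q = 179 * 1.9 * (121 - 41)
Q = 179 * 1.9 * 80
Q = 27208.0 kJ/hr


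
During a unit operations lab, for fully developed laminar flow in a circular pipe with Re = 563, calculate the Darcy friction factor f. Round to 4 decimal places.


f = 64 / Re
f = 64 / 563
f = 0.1137


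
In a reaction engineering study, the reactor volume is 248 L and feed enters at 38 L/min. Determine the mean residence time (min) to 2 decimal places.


tau = V / v0
tau = 248 / 38
tau = 6.53 min


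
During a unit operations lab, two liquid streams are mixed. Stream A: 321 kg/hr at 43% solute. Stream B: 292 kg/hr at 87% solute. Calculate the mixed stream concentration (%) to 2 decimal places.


Mass balance on solute: F1*x1 + F2*x2 = F3*x3
F3 = F1 + F2 = 321 + 292 = 613 kg/hr
x3 = (F1*x1 + F2*x2)/F3
x3 = (321*0.43 + 292*0.87) / 613
x3 = 63.96%


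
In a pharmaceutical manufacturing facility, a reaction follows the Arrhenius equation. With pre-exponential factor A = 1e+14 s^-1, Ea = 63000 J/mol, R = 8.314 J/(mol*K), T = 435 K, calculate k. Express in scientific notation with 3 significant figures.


k = A * exp(-Ea/(R*T))
k = 1e+14 * exp(-63000 / (8.314 * 435))
k = 1e+14 * exp(-17.419724)
k = 2.72e+06


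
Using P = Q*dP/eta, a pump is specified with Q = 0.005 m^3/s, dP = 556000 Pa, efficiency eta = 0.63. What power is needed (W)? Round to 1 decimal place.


P = Q * dP / eta
P = 0.005 * 556000 / 0.63
P = 2780.0 / 0.63
P = 4412.7 W


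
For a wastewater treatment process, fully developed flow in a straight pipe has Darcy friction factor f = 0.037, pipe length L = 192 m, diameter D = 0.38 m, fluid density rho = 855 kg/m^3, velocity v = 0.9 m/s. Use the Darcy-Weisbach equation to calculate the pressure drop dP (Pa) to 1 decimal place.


dP = f * (L/D) * (rho*v^2/2)
dP = 0.037 * (192/0.38) * (855*0.9^2/2)
L/D = 505.26315789
rho*v^2/2 = 855*0.81/2 = 346.275
dP = 0.037 * 505.26315789 * 346.275
dP = 6473.5 Pa


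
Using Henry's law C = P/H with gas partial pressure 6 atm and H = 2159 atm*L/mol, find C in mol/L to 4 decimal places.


C = P / H
C = 6 / 2159
C = 0.0028 mol/L


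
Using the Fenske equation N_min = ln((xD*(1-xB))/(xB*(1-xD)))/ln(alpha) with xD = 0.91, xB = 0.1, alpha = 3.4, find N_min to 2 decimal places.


N_min = ln((xD*(1-xB))/(xB*(1-xD))) / ln(alpha)
Numerator inside ln: 0.819 / 0.009 = 91.0
ln(91.0) = 4.51086
ln(alpha) = ln(3.4) = 1.223775
N_min = 4.51086 / 1.223775 = 3.69


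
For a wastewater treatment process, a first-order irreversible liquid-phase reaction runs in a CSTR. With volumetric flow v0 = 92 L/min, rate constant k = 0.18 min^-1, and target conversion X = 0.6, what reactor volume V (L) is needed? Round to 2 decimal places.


V = v0 * X / (k * (1 - X))
V = 92 * 0.6 / (0.18 * (1 - 0.6))
V = 55.2 / (0.18 * 0.4)
V = 55.2 / 0.072
V = 766.67 L


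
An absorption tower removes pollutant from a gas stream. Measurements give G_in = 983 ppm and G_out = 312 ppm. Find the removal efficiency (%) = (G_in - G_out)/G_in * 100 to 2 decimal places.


Efficiency = (G_in - G_out) / G_in * 100%
Efficiency = (983 - 312) / 983 * 100
Efficiency = 671 / 983 * 100
Efficiency = 68.26%


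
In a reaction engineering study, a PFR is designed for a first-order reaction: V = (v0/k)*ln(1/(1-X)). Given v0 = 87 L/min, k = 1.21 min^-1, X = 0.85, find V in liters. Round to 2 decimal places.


V = (v0/k) * ln(1/(1-X))
V = (87/1.21) * ln(1/(1-0.85))
V = 71.900826 * ln(6.666667)
V = 71.900826 * 1.89712
V = 136.40 L


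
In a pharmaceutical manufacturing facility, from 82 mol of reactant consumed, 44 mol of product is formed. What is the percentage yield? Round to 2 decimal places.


Yield = (moles product / moles consumed) * 100%
Yield = (44 / 82) * 100
Yield = 0.5366 * 100
Yield = 53.66%


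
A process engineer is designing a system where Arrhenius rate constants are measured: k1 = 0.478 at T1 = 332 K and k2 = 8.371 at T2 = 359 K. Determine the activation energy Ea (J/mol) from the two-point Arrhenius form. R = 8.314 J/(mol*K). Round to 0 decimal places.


Ea = R * ln(k2/k1) / (1/T1 - 1/T2)
ln(k2/k1) = ln(8.371/0.478) = 2.8629179
1/T1 - 1/T2 = 1/332 - 1/359 = 0.000226532872
Ea = 8.314 * 2.8629179 / 0.000226532872
Ea = 105072 J/mol


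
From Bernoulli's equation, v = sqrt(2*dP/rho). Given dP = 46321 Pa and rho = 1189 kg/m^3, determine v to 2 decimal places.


v = sqrt(2*dP/rho)
v = sqrt(2*46321/1189)
v = sqrt(77.915896)
v = 8.83 m/s


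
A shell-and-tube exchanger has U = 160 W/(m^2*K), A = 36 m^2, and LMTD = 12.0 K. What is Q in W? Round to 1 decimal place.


Q = U * A * LMTD
Q = 160 * 36 * 12.0
Q = 69120.0 W


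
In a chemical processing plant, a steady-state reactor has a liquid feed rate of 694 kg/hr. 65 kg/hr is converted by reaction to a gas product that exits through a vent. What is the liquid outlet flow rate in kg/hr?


Steady-state mass balance on the main outlet: F_out = F_in - F_removed
F_out = 694 - 65
F_out = 629 kg/hr


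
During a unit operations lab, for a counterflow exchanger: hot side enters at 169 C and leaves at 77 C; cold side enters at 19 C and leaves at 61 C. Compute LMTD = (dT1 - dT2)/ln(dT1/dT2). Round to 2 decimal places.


dT1 = Th_in - Tc_out = 169 - 61 = 108
dT2 = Th_out - Tc_in = 77 - 19 = 58
LMTD = (dT1 - dT2) / ln(dT1/dT2)
LMTD = (108 - 58) / ln(108/58)
LMTD = 80.43 K


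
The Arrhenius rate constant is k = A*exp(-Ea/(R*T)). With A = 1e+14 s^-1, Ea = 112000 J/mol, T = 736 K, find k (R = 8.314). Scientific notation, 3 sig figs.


k = A * exp(-Ea/(R*T))
k = 1e+14 * exp(-112000 / (8.314 * 736))
k = 1e+14 * exp(-18.303333)
k = 1.12e+06


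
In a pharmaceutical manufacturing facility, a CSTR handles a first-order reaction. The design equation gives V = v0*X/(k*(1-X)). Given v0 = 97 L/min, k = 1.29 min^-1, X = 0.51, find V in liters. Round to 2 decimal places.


V = v0 * X / (k * (1 - X))
V = 97 * 0.51 / (1.29 * (1 - 0.51))
V = 49.47 / (1.29 * 0.49)
V = 49.47 / 0.6321
V = 78.26 L


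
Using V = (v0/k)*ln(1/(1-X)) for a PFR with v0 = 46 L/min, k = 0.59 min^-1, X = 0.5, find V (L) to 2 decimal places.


V = (v0/k) * ln(1/(1-X))
V = (46/0.59) * ln(1/(1-0.5))
V = 77.966102 * ln(2.0)
V = 77.966102 * 0.693147
V = 54.04 L


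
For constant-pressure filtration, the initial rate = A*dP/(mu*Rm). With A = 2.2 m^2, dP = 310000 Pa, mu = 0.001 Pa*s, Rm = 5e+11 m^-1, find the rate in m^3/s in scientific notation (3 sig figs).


rate = A * dP / (mu * Rm)
rate = 2.2 * 310000 / (0.001 * 5e+11)
rate = 682000.0 / 5.000e+08
rate = 1.36e-03 m^3/s


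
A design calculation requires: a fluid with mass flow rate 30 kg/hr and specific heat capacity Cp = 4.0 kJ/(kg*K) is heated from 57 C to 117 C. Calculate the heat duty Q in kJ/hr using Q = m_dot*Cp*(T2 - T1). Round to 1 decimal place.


Q = m_dot * Cp * (T2 - T1)
Q = 30 * 4.0 * (117 - 57)
Q = 30 * 4.0 * 60
Q = 7200.0 kJ/hr


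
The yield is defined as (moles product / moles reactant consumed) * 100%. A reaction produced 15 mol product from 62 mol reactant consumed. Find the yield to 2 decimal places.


Yield = (moles product / moles consumed) * 100%
Yield = (15 / 62) * 100
Yield = 0.2419 * 100
Yield = 24.19%


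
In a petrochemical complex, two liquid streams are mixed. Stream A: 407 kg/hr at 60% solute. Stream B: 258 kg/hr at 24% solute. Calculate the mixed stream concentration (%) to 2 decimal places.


Mass balance on solute: F1*x1 + F2*x2 = F3*x3
F3 = F1 + F2 = 407 + 258 = 665 kg/hr
x3 = (F1*x1 + F2*x2)/F3
x3 = (407*0.6 + 258*0.24) / 665
x3 = 46.03%


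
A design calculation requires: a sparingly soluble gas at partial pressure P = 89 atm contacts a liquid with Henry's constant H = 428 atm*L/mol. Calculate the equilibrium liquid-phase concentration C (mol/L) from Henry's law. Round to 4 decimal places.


C = P / H
C = 89 / 428
C = 0.2079 mol/L


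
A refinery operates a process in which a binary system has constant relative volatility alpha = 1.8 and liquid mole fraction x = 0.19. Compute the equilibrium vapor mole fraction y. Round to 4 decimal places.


y = alpha*x / (1 + (alpha-1)*x)
y = 1.8*0.19 / (1 + (1.8-1)*0.19)
y = 0.342 / (1 + 0.152)
y = 0.342 / 1.152
y = 0.2969


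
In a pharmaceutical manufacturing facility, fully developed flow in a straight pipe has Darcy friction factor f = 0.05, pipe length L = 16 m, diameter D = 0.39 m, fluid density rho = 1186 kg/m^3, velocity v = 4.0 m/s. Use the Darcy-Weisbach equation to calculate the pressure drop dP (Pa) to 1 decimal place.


dP = f * (L/D) * (rho*v^2/2)
dP = 0.05 * (16/0.39) * (1186*4.0^2/2)
L/D = 41.02564103
rho*v^2/2 = 1186*16.0/2 = 9488.0
dP = 0.05 * 41.02564103 * 9488.0
dP = 19462.6 Pa


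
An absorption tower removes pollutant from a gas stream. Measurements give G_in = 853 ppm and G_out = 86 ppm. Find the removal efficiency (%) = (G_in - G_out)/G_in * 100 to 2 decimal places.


Efficiency = (G_in - G_out) / G_in * 100%
Efficiency = (853 - 86) / 853 * 100
Efficiency = 767 / 853 * 100
Efficiency = 89.92%


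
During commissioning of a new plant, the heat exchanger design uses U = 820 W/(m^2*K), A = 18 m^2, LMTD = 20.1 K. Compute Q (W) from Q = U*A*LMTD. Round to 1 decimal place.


Q = U * A * LMTD
Q = 820 * 18 * 20.1
Q = 296676.0 W


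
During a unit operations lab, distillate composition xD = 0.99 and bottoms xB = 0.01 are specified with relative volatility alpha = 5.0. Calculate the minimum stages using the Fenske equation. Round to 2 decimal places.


N_min = ln((xD*(1-xB))/(xB*(1-xD))) / ln(alpha)
Numerator inside ln: 0.9801 / 0.0001 = 9801.0
ln(9801.0) = 9.19024
ln(alpha) = ln(5.0) = 1.609438
N_min = 9.19024 / 1.609438 = 5.71


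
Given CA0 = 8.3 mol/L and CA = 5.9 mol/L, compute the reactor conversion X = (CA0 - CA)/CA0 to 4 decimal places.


X = (CA0 - CA) / CA0
X = (8.3 - 5.9) / 8.3
X = 2.4 / 8.3
X = 0.2892


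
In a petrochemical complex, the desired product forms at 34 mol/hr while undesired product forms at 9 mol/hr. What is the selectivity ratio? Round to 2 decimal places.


S = desired product rate / undesired product rate
S = 34 / 9
S = 3.78


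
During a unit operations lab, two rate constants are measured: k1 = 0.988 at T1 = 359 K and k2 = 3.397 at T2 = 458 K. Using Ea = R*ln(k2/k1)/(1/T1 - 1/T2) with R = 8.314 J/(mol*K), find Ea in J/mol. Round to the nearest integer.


Ea = R * ln(k2/k1) / (1/T1 - 1/T2)
ln(k2/k1) = ln(3.397/0.988) = 1.2349653
1/T1 - 1/T2 = 1/359 - 1/458 = 0.000602109207
Ea = 8.314 * 1.2349653 / 0.000602109207
Ea = 17053 J/mol


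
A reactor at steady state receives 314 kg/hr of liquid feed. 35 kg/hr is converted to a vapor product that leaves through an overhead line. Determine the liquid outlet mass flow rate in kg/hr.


Steady-state mass balance on the main outlet: F_out = F_in - F_removed
F_out = 314 - 35
F_out = 279 kg/hr


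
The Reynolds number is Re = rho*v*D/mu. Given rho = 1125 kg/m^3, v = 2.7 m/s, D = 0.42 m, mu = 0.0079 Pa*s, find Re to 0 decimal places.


Re = rho * v * D / mu
Re = 1125 * 2.7 * 0.42 / 0.0079
Re = 1275.75 / 0.0079
Re = 161487


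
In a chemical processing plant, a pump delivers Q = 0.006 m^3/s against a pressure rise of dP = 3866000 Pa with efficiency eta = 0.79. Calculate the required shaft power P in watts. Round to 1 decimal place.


P = Q * dP / eta
P = 0.006 * 3866000 / 0.79
P = 23196.0 / 0.79
P = 29362.0 W


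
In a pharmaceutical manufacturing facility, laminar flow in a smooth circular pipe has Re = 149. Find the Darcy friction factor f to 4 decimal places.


f = 64 / Re
f = 64 / 149
f = 0.4295


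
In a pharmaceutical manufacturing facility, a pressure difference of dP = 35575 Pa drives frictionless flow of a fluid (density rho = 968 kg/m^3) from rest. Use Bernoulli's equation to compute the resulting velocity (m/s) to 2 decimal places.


v = sqrt(2*dP/rho)
v = sqrt(2*35575/968)
v = sqrt(73.502066)
v = 8.57 m/s


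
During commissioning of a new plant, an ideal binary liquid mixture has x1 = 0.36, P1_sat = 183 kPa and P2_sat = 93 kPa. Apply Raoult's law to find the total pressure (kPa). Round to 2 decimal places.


P = x1*P1_sat + x2*P2_sat
x2 = 1 - x1 = 1 - 0.36 = 0.64
P = 0.36*183 + 0.64*93
P = 65.88 + 59.52
P = 125.40 kPa


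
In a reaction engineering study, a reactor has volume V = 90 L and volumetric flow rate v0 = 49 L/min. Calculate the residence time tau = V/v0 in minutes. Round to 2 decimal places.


tau = V / v0
tau = 90 / 49
tau = 1.84 min


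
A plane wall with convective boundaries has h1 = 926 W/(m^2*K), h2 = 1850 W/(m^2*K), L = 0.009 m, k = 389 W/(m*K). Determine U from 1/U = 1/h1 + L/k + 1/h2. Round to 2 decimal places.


1/U = 1/h1 + L/k + 1/h2
1/U = 1/926 + 0.009/389 + 1/1850
1/U = 0.0010799136 + 2.31362e-05 + 0.0005405405
1/U = 0.0016435903
U = 608.42 W/(m^2*K)


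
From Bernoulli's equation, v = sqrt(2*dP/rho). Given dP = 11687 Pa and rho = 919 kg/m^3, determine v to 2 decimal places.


v = sqrt(2*dP/rho)
v = sqrt(2*11687/919)
v = sqrt(25.434168)
v = 5.04 m/s


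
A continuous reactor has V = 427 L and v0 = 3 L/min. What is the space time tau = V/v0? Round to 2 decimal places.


tau = V / v0
tau = 427 / 3
tau = 142.33 min


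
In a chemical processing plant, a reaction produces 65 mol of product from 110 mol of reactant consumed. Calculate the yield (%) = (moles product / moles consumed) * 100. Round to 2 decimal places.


Yield = (moles product / moles consumed) * 100%
Yield = (65 / 110) * 100
Yield = 0.5909 * 100
Yield = 59.09%


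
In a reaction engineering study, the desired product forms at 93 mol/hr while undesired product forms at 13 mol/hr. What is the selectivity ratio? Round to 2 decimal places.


S = desired product rate / undesired product rate
S = 93 / 13
S = 7.15


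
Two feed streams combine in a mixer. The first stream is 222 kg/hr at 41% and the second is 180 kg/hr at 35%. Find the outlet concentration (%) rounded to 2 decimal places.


Mass balance on solute: F1*x1 + F2*x2 = F3*x3
F3 = F1 + F2 = 222 + 180 = 402 kg/hr
x3 = (F1*x1 + F2*x2)/F3
x3 = (222*0.41 + 180*0.35) / 402
x3 = 38.31%


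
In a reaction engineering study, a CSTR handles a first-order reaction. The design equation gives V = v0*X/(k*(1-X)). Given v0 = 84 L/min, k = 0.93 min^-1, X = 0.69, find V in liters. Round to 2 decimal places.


V = v0 * X / (k * (1 - X))
V = 84 * 0.69 / (0.93 * (1 - 0.69))
V = 57.96 / (0.93 * 0.31)
V = 57.96 / 0.2883
V = 201.04 L


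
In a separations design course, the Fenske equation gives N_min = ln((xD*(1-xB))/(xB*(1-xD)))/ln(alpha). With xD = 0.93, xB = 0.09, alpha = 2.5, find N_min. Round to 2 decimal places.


N_min = ln((xD*(1-xB))/(xB*(1-xD))) / ln(alpha)
Numerator inside ln: 0.8463 / 0.0063 = 134.333333
ln(134.333333) = 4.900324
ln(alpha) = ln(2.5) = 0.916291
N_min = 4.900324 / 0.916291 = 5.35


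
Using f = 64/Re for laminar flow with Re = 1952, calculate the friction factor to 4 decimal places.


f = 64 / Re
f = 64 / 1952
f = 0.0328


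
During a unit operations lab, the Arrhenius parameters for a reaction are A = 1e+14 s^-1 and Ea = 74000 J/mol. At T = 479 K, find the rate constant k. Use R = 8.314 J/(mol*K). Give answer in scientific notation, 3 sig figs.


k = A * exp(-Ea/(R*T))
k = 1e+14 * exp(-74000 / (8.314 * 479))
k = 1e+14 * exp(-18.581732)
k = 8.51e+05


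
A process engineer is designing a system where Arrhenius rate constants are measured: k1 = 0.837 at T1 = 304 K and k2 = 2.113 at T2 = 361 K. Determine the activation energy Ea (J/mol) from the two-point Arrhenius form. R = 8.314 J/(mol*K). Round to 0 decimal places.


Ea = R * ln(k2/k1) / (1/T1 - 1/T2)
ln(k2/k1) = ln(2.113/0.837) = 0.9260399
1/T1 - 1/T2 = 1/304 - 1/361 = 0.000519390582
Ea = 8.314 * 0.9260399 / 0.000519390582
Ea = 14823 J/mol


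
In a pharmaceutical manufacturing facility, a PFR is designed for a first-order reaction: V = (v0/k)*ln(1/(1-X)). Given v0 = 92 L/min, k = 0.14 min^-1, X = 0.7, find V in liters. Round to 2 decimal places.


V = (v0/k) * ln(1/(1-X))
V = (92/0.14) * ln(1/(1-0.7))
V = 657.142857 * ln(3.333333)
V = 657.142857 * 1.203973
V = 791.18 L


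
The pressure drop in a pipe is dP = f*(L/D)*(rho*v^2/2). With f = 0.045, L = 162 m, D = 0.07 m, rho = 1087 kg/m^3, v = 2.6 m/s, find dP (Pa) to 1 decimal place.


dP = f * (L/D) * (rho*v^2/2)
dP = 0.045 * (162/0.07) * (1087*2.6^2/2)
L/D = 2314.28571429
rho*v^2/2 = 1087*6.76/2 = 3674.06
dP = 0.045 * 2314.28571429 * 3674.06
dP = 382627.1 Pa


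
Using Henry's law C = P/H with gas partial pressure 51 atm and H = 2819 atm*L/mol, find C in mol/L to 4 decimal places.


C = P / H
C = 51 / 2819
C = 0.0181 mol/L


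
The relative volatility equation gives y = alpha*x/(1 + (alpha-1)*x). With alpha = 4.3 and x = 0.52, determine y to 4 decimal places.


y = alpha*x / (1 + (alpha-1)*x)
y = 4.3*0.52 / (1 + (4.3-1)*0.52)
y = 2.236 / (1 + 1.716)
y = 2.236 / 2.716
y = 0.8233


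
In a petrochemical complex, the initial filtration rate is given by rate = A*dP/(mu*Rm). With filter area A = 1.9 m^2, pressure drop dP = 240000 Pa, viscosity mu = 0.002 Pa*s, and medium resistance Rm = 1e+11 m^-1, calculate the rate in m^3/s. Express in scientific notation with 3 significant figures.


rate = A * dP / (mu * Rm)
rate = 1.9 * 240000 / (0.002 * 1e+11)
rate = 456000.0 / 2.000e+08
rate = 2.28e-03 m^3/s


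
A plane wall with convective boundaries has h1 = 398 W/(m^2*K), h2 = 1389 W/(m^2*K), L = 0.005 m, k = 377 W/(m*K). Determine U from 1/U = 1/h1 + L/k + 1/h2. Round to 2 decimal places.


1/U = 1/h1 + L/k + 1/h2
1/U = 1/398 + 0.005/377 + 1/1389
1/U = 0.0025125628 + 1.32626e-05 + 0.0007199424
1/U = 0.0032457678
U = 308.09 W/(m^2*K)


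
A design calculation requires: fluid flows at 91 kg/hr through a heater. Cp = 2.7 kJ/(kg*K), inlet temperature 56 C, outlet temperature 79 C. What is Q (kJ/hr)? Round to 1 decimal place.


Q = m_dot * Cp * (T2 - T1)
Q = 91 * 2.7 * (79 - 56)
Q = 91 * 2.7 * 23
Q = 5651.1 kJ/hr


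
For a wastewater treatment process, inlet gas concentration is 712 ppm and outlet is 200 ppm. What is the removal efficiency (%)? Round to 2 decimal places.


Efficiency = (G_in - G_out) / G_in * 100%
Efficiency = (712 - 200) / 712 * 100
Efficiency = 512 / 712 * 100
Efficiency = 71.91%


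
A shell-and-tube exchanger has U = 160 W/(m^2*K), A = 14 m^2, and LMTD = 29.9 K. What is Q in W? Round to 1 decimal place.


Q = U * A * LMTD
Q = 160 * 14 * 29.9
Q = 66976.0 W


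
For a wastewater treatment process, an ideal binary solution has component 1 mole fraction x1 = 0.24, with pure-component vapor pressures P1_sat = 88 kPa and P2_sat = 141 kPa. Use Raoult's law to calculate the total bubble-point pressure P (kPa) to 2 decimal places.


P = x1*P1_sat + x2*P2_sat
x2 = 1 - x1 = 1 - 0.24 = 0.76
P = 0.24*88 + 0.76*141
P = 21.12 + 107.16
P = 128.28 kPa


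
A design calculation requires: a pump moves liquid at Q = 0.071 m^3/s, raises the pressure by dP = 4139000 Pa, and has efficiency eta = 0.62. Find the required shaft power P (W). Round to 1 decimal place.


P = Q * dP / eta
P = 0.071 * 4139000 / 0.62
P = 293869.0 / 0.62
P = 473982.3 W


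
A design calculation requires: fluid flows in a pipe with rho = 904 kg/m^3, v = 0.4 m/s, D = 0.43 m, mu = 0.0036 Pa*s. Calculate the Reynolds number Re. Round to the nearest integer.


Re = rho * v * D / mu
Re = 904 * 0.4 * 0.43 / 0.0036
Re = 155.488 / 0.0036
Re = 43191


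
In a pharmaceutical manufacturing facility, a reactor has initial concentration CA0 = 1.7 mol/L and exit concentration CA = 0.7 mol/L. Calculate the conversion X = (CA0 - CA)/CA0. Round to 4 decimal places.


X = (CA0 - CA) / CA0
X = (1.7 - 0.7) / 1.7
X = 1.0 / 1.7
X = 0.5882


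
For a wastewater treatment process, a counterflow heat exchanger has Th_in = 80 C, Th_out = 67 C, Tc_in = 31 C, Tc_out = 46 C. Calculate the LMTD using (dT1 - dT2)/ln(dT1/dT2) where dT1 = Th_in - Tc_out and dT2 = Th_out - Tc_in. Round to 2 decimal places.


dT1 = Th_in - Tc_out = 80 - 46 = 34
dT2 = Th_out - Tc_in = 67 - 31 = 36
LMTD = (dT1 - dT2) / ln(dT1/dT2)
LMTD = (34 - 36) / ln(34/36)
LMTD = 34.99 K


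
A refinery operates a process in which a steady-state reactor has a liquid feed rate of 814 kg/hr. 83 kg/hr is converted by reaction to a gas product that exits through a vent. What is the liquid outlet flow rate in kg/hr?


Steady-state mass balance on the main outlet: F_out = F_in - F_removed
F_out = 814 - 83
F_out = 731 kg/hr


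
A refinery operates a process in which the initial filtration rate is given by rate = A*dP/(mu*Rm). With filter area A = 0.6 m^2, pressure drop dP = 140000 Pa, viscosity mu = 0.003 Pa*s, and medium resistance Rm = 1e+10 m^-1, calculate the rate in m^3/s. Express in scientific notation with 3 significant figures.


rate = A * dP / (mu * Rm)
rate = 0.6 * 140000 / (0.003 * 1e+10)
rate = 84000.0 / 3.000e+07
rate = 2.80e-03 m^3/s


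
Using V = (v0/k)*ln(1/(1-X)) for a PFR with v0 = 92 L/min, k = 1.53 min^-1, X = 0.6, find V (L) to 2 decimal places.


V = (v0/k) * ln(1/(1-X))
V = (92/1.53) * ln(1/(1-0.6))
V = 60.130719 * ln(2.5)
V = 60.130719 * 0.916291
V = 55.10 L


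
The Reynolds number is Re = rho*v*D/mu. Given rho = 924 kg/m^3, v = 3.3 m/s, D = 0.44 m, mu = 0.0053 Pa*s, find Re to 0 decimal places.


Re = rho * v * D / mu
Re = 924 * 3.3 * 0.44 / 0.0053
Re = 1341.648 / 0.0053
Re = 253141


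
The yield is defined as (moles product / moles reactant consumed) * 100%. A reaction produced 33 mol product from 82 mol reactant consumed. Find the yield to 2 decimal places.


Yield = (moles product / moles consumed) * 100%
Yield = (33 / 82) * 100
Yield = 0.4024 * 100
Yield = 40.24%


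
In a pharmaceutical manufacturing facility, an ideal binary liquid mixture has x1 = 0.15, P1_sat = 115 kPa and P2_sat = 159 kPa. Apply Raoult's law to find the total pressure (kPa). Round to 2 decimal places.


P = x1*P1_sat + x2*P2_sat
x2 = 1 - x1 = 1 - 0.15 = 0.85
P = 0.15*115 + 0.85*159
P = 17.25 + 135.15
P = 152.40 kPa


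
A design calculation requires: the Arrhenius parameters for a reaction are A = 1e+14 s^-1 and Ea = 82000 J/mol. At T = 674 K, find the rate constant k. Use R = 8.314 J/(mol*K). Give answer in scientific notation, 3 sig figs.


k = A * exp(-Ea/(R*T))
k = 1e+14 * exp(-82000 / (8.314 * 674))
k = 1e+14 * exp(-14.633356)
k = 4.41e+07


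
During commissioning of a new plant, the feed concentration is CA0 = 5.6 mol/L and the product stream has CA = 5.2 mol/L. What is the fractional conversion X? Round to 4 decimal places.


X = (CA0 - CA) / CA0
X = (5.6 - 5.2) / 5.6
X = 0.4 / 5.6
X = 0.0714


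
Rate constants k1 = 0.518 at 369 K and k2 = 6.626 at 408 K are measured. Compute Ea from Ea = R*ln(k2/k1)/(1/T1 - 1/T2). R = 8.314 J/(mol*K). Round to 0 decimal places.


Ea = R * ln(k2/k1) / (1/T1 - 1/T2)
ln(k2/k1) = ln(6.626/0.518) = 2.5487813
1/T1 - 1/T2 = 1/369 - 1/408 = 0.000259046708
Ea = 8.314 * 2.5487813 / 0.000259046708
Ea = 81802 J/mol


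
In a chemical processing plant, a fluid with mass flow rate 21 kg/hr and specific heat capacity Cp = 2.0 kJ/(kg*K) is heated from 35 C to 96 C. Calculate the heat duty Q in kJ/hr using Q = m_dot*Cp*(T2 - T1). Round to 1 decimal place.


Q = m_dot * Cp * (T2 - T1)
Q = 21 * 2.0 * (96 - 35)
Q = 21 * 2.0 * 61
Q = 2562.0 kJ/hr


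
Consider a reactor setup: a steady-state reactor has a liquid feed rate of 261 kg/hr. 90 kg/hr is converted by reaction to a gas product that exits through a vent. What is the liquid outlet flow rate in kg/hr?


Steady-state mass balance on the main outlet: F_out = F_in - F_removed
F_out = 261 - 90
F_out = 171 kg/hr


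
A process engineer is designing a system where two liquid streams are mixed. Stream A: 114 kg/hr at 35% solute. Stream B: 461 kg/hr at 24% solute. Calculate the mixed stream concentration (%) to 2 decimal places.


Mass balance on solute: F1*x1 + F2*x2 = F3*x3
F3 = F1 + F2 = 114 + 461 = 575 kg/hr
x3 = (F1*x1 + F2*x2)/F3
x3 = (114*0.35 + 461*0.24) / 575
x3 = 26.18%


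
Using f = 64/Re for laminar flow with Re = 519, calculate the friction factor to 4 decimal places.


f = 64 / Re
f = 64 / 519
f = 0.1233


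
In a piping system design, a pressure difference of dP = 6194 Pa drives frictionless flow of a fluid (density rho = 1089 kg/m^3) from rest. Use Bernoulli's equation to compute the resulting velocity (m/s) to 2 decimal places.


v = sqrt(2*dP/rho)
v = sqrt(2*6194/1089)
v = sqrt(11.375574)
v = 3.37 m/s


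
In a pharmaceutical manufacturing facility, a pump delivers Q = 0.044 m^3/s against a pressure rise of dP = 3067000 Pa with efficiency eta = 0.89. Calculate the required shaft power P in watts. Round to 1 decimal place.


P = Q * dP / eta
P = 0.044 * 3067000 / 0.89
P = 134948.0 / 0.89
P = 151627.0 W


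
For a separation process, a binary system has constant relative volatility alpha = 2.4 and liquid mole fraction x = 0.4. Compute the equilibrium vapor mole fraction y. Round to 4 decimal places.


y = alpha*x / (1 + (alpha-1)*x)
y = 2.4*0.4 / (1 + (2.4-1)*0.4)
y = 0.96 / (1 + 0.56)
y = 0.96 / 1.56
y = 0.6154


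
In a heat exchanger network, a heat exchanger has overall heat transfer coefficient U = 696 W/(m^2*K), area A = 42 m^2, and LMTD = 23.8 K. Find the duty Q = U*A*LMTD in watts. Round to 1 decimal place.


Q = U * A * LMTD
Q = 696 * 42 * 23.8
Q = 695721.6 W


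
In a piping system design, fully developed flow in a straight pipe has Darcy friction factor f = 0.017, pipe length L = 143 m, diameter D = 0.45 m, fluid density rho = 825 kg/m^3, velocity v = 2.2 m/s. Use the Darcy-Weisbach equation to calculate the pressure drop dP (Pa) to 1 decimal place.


dP = f * (L/D) * (rho*v^2/2)
dP = 0.017 * (143/0.45) * (825*2.2^2/2)
L/D = 317.77777778
rho*v^2/2 = 825*4.84/2 = 1996.5
dP = 0.017 * 317.77777778 * 1996.5
dP = 10785.5 Pa


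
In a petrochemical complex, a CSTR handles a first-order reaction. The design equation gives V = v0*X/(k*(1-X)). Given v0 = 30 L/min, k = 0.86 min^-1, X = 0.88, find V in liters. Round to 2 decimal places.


V = v0 * X / (k * (1 - X))
V = 30 * 0.88 / (0.86 * (1 - 0.88))
V = 26.4 / (0.86 * 0.12)
V = 26.4 / 0.1032
V = 255.81 L


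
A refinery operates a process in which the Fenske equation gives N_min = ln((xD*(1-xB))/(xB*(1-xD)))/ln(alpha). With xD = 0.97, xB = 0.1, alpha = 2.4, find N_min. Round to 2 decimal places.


N_min = ln((xD*(1-xB))/(xB*(1-xD))) / ln(alpha)
Numerator inside ln: 0.873 / 0.003 = 291.0
ln(291.0) = 5.673323
ln(alpha) = ln(2.4) = 0.875469
N_min = 5.673323 / 0.875469 = 6.48


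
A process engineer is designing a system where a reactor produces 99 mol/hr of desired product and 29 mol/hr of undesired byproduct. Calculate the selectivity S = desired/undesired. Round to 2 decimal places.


S = desired product rate / undesired product rate
S = 99 / 29
S = 3.41


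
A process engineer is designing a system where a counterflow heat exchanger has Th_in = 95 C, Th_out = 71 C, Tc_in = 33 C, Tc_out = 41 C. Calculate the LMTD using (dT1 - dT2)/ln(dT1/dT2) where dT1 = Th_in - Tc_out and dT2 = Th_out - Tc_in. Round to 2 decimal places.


dT1 = Th_in - Tc_out = 95 - 41 = 54
dT2 = Th_out - Tc_in = 71 - 33 = 38
LMTD = (dT1 - dT2) / ln(dT1/dT2)
LMTD = (54 - 38) / ln(54/38)
LMTD = 45.53 K


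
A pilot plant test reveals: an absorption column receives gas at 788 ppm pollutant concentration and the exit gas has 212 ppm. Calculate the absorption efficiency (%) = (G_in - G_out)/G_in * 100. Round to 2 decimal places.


Efficiency = (G_in - G_out) / G_in * 100%
Efficiency = (788 - 212) / 788 * 100
Efficiency = 576 / 788 * 100
Efficiency = 73.10%


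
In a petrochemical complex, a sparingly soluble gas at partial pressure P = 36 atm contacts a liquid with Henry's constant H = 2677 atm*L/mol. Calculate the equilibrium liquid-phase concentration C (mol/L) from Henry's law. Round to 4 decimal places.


C = P / H
C = 36 / 2677
C = 0.0134 mol/L


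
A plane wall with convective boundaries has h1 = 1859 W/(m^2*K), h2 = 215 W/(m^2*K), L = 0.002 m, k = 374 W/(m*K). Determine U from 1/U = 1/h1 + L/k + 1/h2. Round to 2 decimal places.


1/U = 1/h1 + L/k + 1/h2
1/U = 1/1859 + 0.002/374 + 1/215
1/U = 0.0005379236 + 5.3476e-06 + 0.0046511628
1/U = 0.005194434
U = 192.51 W/(m^2*K)


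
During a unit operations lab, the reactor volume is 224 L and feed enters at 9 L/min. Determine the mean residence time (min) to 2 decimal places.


tau = V / v0
tau = 224 / 9
tau = 24.89 min


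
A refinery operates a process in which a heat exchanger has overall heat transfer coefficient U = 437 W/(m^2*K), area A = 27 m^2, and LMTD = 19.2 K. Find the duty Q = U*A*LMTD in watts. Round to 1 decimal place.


Q = U * A * LMTD
Q = 437 * 27 * 19.2
Q = 226540.8 W


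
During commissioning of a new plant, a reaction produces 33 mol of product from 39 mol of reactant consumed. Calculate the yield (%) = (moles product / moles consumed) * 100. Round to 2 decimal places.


Yield = (moles product / moles consumed) * 100%
Yield = (33 / 39) * 100
Yield = 0.8462 * 100
Yield = 84.62%


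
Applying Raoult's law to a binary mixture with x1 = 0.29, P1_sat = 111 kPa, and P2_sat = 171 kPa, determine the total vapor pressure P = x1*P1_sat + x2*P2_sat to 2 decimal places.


P = x1*P1_sat + x2*P2_sat
x2 = 1 - x1 = 1 - 0.29 = 0.71
P = 0.29*111 + 0.71*171
P = 32.19 + 121.41
P = 153.60 kPa


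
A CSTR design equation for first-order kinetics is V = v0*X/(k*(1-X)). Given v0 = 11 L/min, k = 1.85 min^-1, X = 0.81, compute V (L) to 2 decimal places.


V = v0 * X / (k * (1 - X))
V = 11 * 0.81 / (1.85 * (1 - 0.81))
V = 8.91 / (1.85 * 0.19)
V = 8.91 / 0.3515
V = 25.35 L


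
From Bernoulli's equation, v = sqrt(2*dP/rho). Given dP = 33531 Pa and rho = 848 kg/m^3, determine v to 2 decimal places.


v = sqrt(2*dP/rho)
v = sqrt(2*33531/848)
v = sqrt(79.082547)
v = 8.89 m/s


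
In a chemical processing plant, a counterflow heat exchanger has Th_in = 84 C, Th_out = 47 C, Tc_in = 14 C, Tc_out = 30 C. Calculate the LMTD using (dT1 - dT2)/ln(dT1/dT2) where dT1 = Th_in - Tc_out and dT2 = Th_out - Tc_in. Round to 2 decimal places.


dT1 = Th_in - Tc_out = 84 - 30 = 54
dT2 = Th_out - Tc_in = 47 - 14 = 33
LMTD = (dT1 - dT2) / ln(dT1/dT2)
LMTD = (54 - 33) / ln(54/33)
LMTD = 42.64 K


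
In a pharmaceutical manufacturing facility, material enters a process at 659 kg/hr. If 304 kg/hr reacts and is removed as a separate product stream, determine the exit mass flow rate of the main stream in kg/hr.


Steady-state mass balance on the main outlet: F_out = F_in - F_removed
F_out = 659 - 304
F_out = 355 kg/hr


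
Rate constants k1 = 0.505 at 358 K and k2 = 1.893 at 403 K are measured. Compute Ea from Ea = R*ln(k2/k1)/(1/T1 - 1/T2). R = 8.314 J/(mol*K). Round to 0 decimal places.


Ea = R * ln(k2/k1) / (1/T1 - 1/T2)
ln(k2/k1) = ln(1.893/0.505) = 1.3213597
1/T1 - 1/T2 = 1/358 - 1/403 = 0.000311906511
Ea = 8.314 * 1.3213597 / 0.000311906511
Ea = 35221 J/mol


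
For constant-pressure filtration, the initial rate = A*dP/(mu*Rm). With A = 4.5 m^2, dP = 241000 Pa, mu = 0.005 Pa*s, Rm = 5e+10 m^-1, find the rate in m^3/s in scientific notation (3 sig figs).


rate = A * dP / (mu * Rm)
rate = 4.5 * 241000 / (0.005 * 5e+10)
rate = 1084500.0 / 2.500e+08
rate = 4.34e-03 m^3/s


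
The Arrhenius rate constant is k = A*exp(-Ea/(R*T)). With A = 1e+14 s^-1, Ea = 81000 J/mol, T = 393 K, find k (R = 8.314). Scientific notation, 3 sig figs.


k = A * exp(-Ea/(R*T))
k = 1e+14 * exp(-81000 / (8.314 * 393))
k = 1e+14 * exp(-24.790338)
k = 1.71e+03


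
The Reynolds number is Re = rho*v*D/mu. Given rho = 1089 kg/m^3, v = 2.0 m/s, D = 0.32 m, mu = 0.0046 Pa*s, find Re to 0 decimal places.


Re = rho * v * D / mu
Re = 1089 * 2.0 * 0.32 / 0.0046
Re = 696.96 / 0.0046
Re = 151513


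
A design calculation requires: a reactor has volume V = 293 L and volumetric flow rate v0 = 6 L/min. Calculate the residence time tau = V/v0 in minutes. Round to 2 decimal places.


tau = V / v0
tau = 293 / 6
tau = 48.83 min


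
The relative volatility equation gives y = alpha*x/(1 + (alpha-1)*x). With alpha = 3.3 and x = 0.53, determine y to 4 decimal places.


y = alpha*x / (1 + (alpha-1)*x)
y = 3.3*0.53 / (1 + (3.3-1)*0.53)
y = 1.749 / (1 + 1.219)
y = 1.749 / 2.219
y = 0.7882


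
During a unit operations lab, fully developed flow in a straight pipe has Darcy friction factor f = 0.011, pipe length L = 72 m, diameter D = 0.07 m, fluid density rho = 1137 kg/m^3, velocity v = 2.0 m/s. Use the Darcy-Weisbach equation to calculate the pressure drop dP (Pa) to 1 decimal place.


dP = f * (L/D) * (rho*v^2/2)
dP = 0.011 * (72/0.07) * (1137*2.0^2/2)
L/D = 1028.57142857
rho*v^2/2 = 1137*4.0/2 = 2274.0
dP = 0.011 * 1028.57142857 * 2274.0
dP = 25728.7 Pa


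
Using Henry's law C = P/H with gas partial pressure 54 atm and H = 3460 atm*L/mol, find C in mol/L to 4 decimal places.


C = P / H
C = 54 / 3460
C = 0.0156 mol/L


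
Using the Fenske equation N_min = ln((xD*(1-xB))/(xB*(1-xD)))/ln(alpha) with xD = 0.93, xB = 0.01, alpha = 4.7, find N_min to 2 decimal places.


N_min = ln((xD*(1-xB))/(xB*(1-xD))) / ln(alpha)
Numerator inside ln: 0.9207 / 0.0007 = 1315.285714
ln(1315.285714) = 7.181809
ln(alpha) = ln(4.7) = 1.547563
N_min = 7.181809 / 1.547563 = 4.64


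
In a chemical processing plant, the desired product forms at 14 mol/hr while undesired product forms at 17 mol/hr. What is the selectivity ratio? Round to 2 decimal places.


S = desired product rate / undesired product rate
S = 14 / 17
S = 0.82


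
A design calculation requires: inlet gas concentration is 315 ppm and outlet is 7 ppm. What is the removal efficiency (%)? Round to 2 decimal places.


Efficiency = (G_in - G_out) / G_in * 100%
Efficiency = (315 - 7) / 315 * 100
Efficiency = 308 / 315 * 100
Efficiency = 97.78%


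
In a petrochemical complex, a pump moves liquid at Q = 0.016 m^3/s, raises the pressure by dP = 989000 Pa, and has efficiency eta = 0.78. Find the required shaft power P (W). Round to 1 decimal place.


P = Q * dP / eta
P = 0.016 * 989000 / 0.78
P = 15824.0 / 0.78
P = 20287.2 W


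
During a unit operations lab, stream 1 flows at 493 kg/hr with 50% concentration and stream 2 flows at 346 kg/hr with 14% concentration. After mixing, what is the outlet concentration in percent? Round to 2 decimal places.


Mass balance on solute: F1*x1 + F2*x2 = F3*x3
F3 = F1 + F2 = 493 + 346 = 839 kg/hr
x3 = (F1*x1 + F2*x2)/F3
x3 = (493*0.5 + 346*0.14) / 839
x3 = 35.15%


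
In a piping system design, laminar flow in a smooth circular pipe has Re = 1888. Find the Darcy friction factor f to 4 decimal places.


f = 64 / Re
f = 64 / 1888
f = 0.0339


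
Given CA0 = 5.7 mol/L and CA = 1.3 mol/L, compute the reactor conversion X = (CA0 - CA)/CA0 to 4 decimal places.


X = (CA0 - CA) / CA0
X = (5.7 - 1.3) / 5.7
X = 4.4 / 5.7
X = 0.7719


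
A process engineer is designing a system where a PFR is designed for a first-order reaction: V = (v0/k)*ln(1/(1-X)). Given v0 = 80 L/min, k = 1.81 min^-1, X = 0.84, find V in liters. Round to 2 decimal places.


V = (v0/k) * ln(1/(1-X))
V = (80/1.81) * ln(1/(1-0.84))
V = 44.198895 * ln(6.25)
V = 44.198895 * 1.832581
V = 81.00 L


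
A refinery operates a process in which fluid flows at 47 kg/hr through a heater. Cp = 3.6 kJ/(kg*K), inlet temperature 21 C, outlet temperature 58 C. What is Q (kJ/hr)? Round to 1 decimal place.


Q = m_dot * Cp * (T2 - T1)
Q = 47 * 3.6 * (58 - 21)
Q = 47 * 3.6 * 37
Q = 6260.4 kJ/hr


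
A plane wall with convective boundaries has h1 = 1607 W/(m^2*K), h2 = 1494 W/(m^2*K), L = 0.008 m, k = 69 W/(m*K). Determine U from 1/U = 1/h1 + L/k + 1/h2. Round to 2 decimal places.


1/U = 1/h1 + L/k + 1/h2
1/U = 1/1607 + 0.008/69 + 1/1494
1/U = 0.0006222775 + 0.000115942 + 0.000669344
1/U = 0.0014075635
U = 710.45 W/(m^2*K)


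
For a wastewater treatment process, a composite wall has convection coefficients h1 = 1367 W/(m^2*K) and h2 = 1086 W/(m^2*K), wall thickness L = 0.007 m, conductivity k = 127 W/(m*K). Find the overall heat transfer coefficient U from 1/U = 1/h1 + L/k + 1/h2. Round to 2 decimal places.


1/U = 1/h1 + L/k + 1/h2
1/U = 1/1367 + 0.007/127 + 1/1086
1/U = 0.0007315289 + 5.51181e-05 + 0.0009208103
1/U = 0.0017074573
U = 585.67 W/(m^2*K)


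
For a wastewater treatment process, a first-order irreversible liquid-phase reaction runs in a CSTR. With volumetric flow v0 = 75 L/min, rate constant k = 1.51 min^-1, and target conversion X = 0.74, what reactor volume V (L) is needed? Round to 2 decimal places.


V = v0 * X / (k * (1 - X))
V = 75 * 0.74 / (1.51 * (1 - 0.74))
V = 55.5 / (1.51 * 0.26)
V = 55.5 / 0.3926
V = 141.37 L


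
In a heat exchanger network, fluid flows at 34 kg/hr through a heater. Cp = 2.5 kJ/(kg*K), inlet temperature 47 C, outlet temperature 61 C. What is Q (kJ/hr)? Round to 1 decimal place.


Q = m_dot * Cp * (T2 - T1)
Q = 34 * 2.5 * (61 - 47)
Q = 34 * 2.5 * 14
Q = 1190.0 kJ/hr


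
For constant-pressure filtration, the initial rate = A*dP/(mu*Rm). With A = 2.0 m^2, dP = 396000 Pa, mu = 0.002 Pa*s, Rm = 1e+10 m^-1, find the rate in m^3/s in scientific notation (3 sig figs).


rate = A * dP / (mu * Rm)
rate = 2.0 * 396000 / (0.002 * 1e+10)
rate = 792000.0 / 2.000e+07
rate = 3.96e-02 m^3/s


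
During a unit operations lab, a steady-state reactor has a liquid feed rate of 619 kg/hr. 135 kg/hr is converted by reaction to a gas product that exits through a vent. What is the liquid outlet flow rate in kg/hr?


Steady-state mass balance on the main outlet: F_out = F_in - F_removed
F_out = 619 - 135
F_out = 484 kg/hr


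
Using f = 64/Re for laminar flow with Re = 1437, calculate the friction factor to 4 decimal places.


f = 64 / Re
f = 64 / 1437
f = 0.0445


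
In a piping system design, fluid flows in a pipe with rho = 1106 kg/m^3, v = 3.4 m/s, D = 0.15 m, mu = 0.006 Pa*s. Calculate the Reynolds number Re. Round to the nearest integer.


Re = rho * v * D / mu
Re = 1106 * 3.4 * 0.15 / 0.006
Re = 564.06 / 0.006
Re = 94010


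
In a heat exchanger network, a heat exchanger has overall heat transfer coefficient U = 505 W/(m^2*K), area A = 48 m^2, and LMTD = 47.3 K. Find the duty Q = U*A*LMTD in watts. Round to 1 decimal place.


Q = U * A * LMTD
Q = 505 * 48 * 47.3
Q = 1146552.0 W


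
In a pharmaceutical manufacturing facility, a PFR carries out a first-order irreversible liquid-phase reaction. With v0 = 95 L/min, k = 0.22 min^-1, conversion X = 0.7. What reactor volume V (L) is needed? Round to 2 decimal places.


V = (v0/k) * ln(1/(1-X))
V = (95/0.22) * ln(1/(1-0.7))
V = 431.818182 * ln(3.333333)
V = 431.818182 * 1.203973
V = 519.90 L


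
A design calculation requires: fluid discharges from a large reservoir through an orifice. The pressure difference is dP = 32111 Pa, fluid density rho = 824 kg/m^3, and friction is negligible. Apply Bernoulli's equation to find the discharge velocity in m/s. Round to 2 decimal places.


v = sqrt(2*dP/rho)
v = sqrt(2*32111/824)
v = sqrt(77.93932)
v = 8.83 m/s
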